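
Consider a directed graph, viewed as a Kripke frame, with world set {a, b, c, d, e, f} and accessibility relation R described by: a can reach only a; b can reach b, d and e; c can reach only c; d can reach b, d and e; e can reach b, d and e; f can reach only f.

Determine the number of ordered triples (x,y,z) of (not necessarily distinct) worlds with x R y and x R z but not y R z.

R is Euclidean; there are no such tuples.

0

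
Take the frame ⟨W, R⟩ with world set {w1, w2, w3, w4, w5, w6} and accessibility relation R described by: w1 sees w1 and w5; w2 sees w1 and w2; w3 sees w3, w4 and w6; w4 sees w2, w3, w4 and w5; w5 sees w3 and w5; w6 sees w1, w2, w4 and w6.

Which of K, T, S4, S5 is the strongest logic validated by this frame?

T

Reflexive (axiom T): yes — every world is R-related to itself.
Transitive (axiom 4): no — w1 R w5 and w5 R w3, but not w1 R w3.
Euclidean (axiom 5): no — w3 R w4 and w3 R w6, but not w4 R w6.
So F validates K, T; S4 would additionally require R to be transitive. The strongest is T.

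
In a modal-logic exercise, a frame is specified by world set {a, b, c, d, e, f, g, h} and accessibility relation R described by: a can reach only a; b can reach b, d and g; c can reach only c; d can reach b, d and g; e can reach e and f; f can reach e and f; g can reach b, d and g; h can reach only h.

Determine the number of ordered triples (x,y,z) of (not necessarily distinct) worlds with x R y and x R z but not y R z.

R is Euclidean; there are no such tuples.

0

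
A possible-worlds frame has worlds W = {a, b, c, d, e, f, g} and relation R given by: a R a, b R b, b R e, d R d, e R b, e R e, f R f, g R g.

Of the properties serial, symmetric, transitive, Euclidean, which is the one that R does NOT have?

serial

Serial: no — c has no R-successor.
Symmetric: yes — every pair in R has its reverse in R.
Transitive: yes — every two-step R-path is closed by a direct edge.
Euclidean: yes — any two successors of a common world are R-related.
Only serial fails.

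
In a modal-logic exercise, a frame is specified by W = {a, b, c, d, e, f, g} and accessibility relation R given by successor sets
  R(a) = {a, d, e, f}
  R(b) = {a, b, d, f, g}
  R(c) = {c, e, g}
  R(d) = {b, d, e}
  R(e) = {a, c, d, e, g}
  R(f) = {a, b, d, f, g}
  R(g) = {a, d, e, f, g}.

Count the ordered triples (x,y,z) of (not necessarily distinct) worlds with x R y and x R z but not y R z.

Enumerating: (a,d,a), (a,d,f), (a,e,f), (a,f,e), (b,a,b), (b,a,g), (b,d,a), (b,d,f), (b,d,g), (b,g,b), (c,g,c), (d,b,e), … and 21 more.
Total: 33.

33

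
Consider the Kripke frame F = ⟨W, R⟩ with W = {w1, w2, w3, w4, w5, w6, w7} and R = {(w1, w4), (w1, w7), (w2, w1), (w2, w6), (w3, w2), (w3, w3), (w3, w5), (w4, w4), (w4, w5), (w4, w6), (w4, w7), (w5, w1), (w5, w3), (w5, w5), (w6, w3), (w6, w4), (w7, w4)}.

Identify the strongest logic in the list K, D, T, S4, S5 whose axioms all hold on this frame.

Serial (axiom D): yes — every world has a successor (e.g. w1 R w4).
Reflexive (axiom T): no — w1 is not related to itself.
Transitive (axiom 4): no — w1 R w4 and w4 R w5, but not w1 R w5.
Euclidean (axiom 5): no — w2 R w1 and w2 R w6, but not w1 R w6.
So F validates K, D; T would additionally require R to be reflexive. The strongest is D.

D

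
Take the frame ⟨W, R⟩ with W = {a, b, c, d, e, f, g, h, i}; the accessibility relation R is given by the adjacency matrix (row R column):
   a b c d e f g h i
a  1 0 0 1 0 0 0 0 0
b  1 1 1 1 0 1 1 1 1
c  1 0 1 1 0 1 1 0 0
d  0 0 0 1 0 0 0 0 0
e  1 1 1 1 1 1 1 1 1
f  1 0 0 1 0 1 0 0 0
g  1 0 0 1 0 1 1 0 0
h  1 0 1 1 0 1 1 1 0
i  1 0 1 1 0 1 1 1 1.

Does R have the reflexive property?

Reflexive: yes — every world is R-related to itself.

Yes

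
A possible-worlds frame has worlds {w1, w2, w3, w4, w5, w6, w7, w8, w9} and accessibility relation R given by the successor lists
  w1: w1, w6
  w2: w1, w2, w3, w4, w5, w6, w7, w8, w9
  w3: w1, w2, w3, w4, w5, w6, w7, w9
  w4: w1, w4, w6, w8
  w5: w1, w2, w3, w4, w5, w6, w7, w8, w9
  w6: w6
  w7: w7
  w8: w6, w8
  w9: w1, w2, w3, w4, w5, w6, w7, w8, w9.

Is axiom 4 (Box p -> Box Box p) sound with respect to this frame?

The schema 4 characterises exactly the transitive frames.
Transitive: no — w3 R w2 and w2 R w8, but not w3 R w8.

No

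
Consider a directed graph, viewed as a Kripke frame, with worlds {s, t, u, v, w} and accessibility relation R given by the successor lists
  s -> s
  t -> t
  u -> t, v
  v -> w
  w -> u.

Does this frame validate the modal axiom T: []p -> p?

No

Axiom T corresponds to the accessibility relation being reflexive.
Reflexive: no — u is not related to itself.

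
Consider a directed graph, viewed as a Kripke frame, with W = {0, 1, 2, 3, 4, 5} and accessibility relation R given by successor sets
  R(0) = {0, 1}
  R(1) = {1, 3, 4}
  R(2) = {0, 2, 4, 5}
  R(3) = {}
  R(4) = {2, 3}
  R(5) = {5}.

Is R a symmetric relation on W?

No

Symmetric: no — 0 R 1 but not 1 R 0.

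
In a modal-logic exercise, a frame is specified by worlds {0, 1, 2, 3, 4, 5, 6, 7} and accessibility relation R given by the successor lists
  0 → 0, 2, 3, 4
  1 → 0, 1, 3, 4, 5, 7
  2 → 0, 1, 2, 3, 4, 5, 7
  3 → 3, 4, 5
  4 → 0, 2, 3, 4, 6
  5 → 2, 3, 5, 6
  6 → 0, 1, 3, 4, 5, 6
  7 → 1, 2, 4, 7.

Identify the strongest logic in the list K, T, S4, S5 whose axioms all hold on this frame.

Reflexive (axiom T): yes — every world is R-related to itself.
Transitive (axiom 4): no — 0 R 2 and 2 R 1, but not 0 R 1.
Euclidean (axiom 5): no — 0 R 3 and 0 R 2, but not 3 R 2.
So F validates K, T; S4 would additionally require R to be transitive. The strongest is T.

T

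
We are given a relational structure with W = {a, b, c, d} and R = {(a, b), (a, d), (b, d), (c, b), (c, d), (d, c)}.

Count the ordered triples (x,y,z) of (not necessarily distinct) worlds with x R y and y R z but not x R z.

Enumerating: (a,d,c), (b,d,c), (c,d,c), (d,c,b), (d,c,d).

5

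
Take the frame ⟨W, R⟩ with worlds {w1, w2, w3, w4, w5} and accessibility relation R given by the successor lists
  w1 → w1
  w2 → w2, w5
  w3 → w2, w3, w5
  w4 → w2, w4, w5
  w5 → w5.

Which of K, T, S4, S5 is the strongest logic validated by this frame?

Reflexive (axiom T): yes — every world is R-related to itself.
Transitive (axiom 4): yes — every two-step R-path is closed by a direct edge.
Euclidean (axiom 5): no — w3 R w5 and w3 R w2, but not w5 R w2.
So F validates K, T, S4; S5 would additionally require R to be Euclidean. The strongest is S4.

S4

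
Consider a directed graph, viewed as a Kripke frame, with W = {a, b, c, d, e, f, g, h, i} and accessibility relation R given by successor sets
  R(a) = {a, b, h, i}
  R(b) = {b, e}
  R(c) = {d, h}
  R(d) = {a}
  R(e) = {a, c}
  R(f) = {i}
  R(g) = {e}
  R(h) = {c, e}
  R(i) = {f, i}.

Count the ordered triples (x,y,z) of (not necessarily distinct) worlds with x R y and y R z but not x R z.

23

Enumerating: (a,b,e), (a,h,c), (a,h,e), (a,i,f), (b,e,a), (b,e,c), (c,d,a), (c,h,c), (c,h,e), (d,a,b), (d,a,h), (d,a,i), … and 11 more.
Total: 23.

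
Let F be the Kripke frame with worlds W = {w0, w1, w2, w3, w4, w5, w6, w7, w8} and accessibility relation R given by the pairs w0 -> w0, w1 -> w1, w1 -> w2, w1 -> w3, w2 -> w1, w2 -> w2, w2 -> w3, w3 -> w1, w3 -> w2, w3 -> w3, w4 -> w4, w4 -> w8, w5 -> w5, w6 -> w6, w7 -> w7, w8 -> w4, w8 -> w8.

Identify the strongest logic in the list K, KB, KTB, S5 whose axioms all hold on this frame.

Symmetric (axiom B): yes — every pair in R has its reverse in R.
Reflexive (axiom T): yes — every world is R-related to itself.
Euclidean (axiom 5): yes — any two successors of a common world are R-related.
So F validates K, KB, KTB, S5. The strongest is S5.

S5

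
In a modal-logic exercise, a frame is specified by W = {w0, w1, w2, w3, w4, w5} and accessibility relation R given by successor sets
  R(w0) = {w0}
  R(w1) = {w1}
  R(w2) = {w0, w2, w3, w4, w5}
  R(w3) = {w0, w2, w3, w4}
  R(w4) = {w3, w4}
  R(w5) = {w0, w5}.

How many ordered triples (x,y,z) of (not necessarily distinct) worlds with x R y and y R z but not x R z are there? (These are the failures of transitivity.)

3

Enumerating: (w3,w2,w5), (w4,w3,w0), (w4,w3,w2).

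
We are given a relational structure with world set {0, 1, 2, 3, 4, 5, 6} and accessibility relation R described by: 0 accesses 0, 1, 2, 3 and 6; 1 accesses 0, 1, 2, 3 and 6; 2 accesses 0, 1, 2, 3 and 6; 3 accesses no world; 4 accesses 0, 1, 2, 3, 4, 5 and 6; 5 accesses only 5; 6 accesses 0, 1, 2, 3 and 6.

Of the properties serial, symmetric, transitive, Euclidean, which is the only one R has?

Serial: no — 3 has no R-successor.
Symmetric: no — 0 R 3 but not 3 R 0.
Transitive: yes — every two-step R-path is closed by a direct edge.
Euclidean: no — 0 R 3 and 0 R 1, but not 3 R 1.
Only transitive holds.

transitive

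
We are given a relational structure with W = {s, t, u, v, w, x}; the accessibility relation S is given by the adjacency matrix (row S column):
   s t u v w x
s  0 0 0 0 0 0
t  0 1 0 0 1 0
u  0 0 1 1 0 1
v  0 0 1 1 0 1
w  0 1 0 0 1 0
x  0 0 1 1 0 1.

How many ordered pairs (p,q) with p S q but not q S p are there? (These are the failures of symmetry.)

S is symmetric; there are no such tuples.

0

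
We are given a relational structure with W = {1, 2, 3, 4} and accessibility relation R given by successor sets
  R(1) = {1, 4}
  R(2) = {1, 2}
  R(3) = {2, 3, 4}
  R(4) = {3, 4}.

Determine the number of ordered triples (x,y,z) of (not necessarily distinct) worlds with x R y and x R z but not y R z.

Enumerating: (1,4,1), (2,1,2), (3,2,3), (3,2,4), (3,4,2).

5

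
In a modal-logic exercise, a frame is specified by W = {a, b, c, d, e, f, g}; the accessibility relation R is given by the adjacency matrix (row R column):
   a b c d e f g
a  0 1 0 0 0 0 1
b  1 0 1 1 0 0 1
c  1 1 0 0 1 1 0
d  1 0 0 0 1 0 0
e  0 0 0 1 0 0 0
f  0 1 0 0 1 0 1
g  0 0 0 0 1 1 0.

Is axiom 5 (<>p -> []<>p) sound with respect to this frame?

No

By correspondence theory, 5 is valid on a frame iff R is Euclidean.
Euclidean: no — a R g and a R b, but not g R b.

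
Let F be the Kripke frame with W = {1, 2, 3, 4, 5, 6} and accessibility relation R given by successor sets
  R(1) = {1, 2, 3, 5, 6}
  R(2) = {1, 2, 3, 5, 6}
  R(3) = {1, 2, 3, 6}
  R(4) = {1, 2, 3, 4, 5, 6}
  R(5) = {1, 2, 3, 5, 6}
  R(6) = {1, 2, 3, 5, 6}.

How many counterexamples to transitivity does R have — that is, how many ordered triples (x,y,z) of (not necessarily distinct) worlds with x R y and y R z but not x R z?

Enumerating: (3,1,5), (3,2,5), (3,6,5).

3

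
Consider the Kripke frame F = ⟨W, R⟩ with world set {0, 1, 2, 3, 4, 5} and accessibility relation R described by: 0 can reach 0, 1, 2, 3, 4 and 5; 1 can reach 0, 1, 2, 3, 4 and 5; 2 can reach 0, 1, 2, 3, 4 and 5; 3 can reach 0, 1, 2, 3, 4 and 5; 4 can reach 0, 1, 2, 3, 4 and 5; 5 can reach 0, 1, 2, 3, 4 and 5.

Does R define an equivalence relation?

Reflexive: yes — every world is R-related to itself.
Symmetric: yes — every pair in R has its reverse in R.
Transitive: yes — every two-step R-path is closed by a direct edge.
So R is an equivalence relation.

Yes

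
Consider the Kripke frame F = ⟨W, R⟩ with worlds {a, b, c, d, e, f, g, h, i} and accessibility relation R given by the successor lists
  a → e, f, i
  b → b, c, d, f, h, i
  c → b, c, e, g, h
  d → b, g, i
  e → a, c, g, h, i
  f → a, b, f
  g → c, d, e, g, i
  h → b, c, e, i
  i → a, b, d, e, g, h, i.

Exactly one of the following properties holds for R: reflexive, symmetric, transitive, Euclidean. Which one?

symmetric

Reflexive: no — a is not related to itself.
Symmetric: yes — every pair in R has its reverse in R.
Transitive: no — a R e and e R c, but not a R c.
Euclidean: no — a R e and a R f, but not e R f.
Only symmetric holds.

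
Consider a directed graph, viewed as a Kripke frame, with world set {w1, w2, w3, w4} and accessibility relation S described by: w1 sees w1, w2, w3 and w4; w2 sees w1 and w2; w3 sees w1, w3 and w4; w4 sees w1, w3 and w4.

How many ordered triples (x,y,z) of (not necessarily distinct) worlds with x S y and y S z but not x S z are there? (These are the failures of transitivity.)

4

Enumerating: (w2,w1,w3), (w2,w1,w4), (w3,w1,w2), (w4,w1,w2).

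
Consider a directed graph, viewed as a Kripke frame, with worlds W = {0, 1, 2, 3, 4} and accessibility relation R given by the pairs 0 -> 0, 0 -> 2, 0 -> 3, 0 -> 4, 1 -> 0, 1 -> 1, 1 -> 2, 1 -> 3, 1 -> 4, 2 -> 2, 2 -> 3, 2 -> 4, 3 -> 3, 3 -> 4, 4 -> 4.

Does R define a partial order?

Yes

Reflexive: yes — every world is R-related to itself.
Transitive: yes — every two-step R-path is closed by a direct edge.
Antisymmetric: yes — no distinct pair is related both ways.
So R is a partial order.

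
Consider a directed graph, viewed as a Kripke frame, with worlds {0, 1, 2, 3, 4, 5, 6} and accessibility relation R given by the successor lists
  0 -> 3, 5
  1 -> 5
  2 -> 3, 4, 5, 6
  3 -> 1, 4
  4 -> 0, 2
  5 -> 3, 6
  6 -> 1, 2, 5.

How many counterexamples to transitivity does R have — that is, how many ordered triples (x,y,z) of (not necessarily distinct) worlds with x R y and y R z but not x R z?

29

Enumerating: (0,3,1), (0,3,4), (0,5,6), (1,5,3), (1,5,6), (2,3,1), (2,4,0), (2,4,2), (2,6,1), (2,6,2), (3,1,5), (3,4,0), … and 17 more.
Total: 29.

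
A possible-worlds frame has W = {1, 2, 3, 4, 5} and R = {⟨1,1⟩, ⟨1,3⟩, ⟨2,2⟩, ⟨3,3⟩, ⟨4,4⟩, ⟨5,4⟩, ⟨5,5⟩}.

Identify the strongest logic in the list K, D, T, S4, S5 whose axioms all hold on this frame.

Serial (axiom D): yes — every world has a successor (e.g. 1 R 1).
Reflexive (axiom T): yes — every world is R-related to itself.
Transitive (axiom 4): yes — every two-step R-path is closed by a direct edge.
Euclidean (axiom 5): no — 1 R 3 and 1 R 1, but not 3 R 1.
So F validates K, D, T, S4; S5 would additionally require R to be Euclidean. The strongest is S4.

S4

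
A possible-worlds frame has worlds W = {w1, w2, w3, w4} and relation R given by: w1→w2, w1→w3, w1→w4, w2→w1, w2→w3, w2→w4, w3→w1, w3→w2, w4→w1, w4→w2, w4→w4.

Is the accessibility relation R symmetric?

Symmetric: yes — every pair in R has its reverse in R.

Yes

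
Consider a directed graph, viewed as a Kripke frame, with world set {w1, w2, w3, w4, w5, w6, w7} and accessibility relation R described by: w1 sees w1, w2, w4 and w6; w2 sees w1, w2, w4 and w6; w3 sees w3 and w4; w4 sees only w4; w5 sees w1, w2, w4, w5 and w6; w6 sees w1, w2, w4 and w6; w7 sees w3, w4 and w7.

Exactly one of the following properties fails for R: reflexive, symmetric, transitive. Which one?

symmetric

Reflexive: yes — every world is R-related to itself.
Symmetric: no — w1 R w4 but not w4 R w1.
Transitive: yes — every two-step R-path is closed by a direct edge.
Only symmetric fails.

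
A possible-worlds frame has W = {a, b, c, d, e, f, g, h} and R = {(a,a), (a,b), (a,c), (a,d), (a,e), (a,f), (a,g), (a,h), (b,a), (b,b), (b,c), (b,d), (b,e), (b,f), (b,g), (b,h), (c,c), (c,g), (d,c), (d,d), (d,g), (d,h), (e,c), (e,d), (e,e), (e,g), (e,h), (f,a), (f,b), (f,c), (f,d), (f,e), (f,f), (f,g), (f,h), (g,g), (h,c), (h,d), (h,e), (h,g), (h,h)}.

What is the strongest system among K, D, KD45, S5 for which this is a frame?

Serial (axiom D): yes — every world has a successor (e.g. a R a).
Euclidean (axiom 5): no — a R c and a R b, but not c R b.
Transitive (axiom 4): no — d R h and h R e, but not d R e.
Reflexive (axiom T): yes — every world is R-related to itself.
So F validates K, D; KD45 would additionally require R to be Euclidean and transitive. The strongest is D.

D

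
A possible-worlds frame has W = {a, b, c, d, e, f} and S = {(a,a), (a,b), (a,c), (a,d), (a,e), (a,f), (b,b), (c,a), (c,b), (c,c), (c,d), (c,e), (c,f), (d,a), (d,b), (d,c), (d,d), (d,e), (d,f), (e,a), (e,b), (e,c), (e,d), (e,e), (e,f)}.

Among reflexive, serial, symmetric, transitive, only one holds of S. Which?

Reflexive: no — f is not related to itself.
Serial: no — f has no S-successor.
Symmetric: no — a S b but not b S a.
Transitive: yes — every two-step S-path is closed by a direct edge.
Only transitive holds.

transitive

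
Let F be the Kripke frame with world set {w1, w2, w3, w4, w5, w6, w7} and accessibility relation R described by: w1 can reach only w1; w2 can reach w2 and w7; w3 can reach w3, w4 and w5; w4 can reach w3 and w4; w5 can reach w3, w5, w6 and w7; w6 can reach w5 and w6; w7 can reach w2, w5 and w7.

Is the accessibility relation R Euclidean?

Euclidean: no — w3 R w4 and w3 R w5, but not w4 R w5.

No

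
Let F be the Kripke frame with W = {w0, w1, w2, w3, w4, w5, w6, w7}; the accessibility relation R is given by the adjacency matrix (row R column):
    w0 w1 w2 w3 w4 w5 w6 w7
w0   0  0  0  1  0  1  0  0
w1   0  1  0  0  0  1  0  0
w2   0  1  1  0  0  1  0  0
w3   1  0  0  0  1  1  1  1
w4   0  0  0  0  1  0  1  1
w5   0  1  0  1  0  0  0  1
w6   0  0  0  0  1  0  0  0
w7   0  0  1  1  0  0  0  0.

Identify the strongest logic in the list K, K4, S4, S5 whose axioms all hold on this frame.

K

Transitive (axiom 4): no — w0 R w3 and w3 R w4, but not w0 R w4.
Reflexive (axiom T): no — w0 is not related to itself.
Euclidean (axiom 5): no — w3 R w0 and w3 R w4, but not w0 R w4.
So F validates K; K4 would additionally require R to be transitive. The strongest is K.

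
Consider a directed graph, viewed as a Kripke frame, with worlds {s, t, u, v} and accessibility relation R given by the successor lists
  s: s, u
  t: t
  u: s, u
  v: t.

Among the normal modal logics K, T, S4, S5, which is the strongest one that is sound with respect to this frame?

Reflexive (axiom T): no — v is not related to itself.
Transitive (axiom 4): yes — every two-step R-path is closed by a direct edge.
Euclidean (axiom 5): yes — any two successors of a common world are R-related.
So F validates K; T would additionally require R to be reflexive. The strongest is K.

K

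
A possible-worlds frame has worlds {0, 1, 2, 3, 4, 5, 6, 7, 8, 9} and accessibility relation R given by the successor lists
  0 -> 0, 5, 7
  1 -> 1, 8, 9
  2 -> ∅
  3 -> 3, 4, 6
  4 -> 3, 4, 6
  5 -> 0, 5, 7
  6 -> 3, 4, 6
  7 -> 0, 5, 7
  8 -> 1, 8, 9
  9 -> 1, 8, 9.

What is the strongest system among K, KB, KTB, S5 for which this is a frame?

KB

Symmetric (axiom B): yes — every pair in R has its reverse in R.
Reflexive (axiom T): no — 2 is not related to itself.
Euclidean (axiom 5): yes — any two successors of a common world are R-related.
So F validates K, KB; KTB would additionally require R to be reflexive. The strongest is KB.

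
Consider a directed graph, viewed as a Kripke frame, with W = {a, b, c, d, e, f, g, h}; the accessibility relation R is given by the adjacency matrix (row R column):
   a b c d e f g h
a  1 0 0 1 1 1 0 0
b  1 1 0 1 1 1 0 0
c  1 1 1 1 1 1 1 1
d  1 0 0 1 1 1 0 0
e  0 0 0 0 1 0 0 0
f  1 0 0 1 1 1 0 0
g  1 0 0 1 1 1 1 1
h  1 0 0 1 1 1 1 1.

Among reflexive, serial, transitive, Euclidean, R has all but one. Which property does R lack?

Reflexive: yes — every world is R-related to itself.
Serial: yes — every world has a successor (e.g. a R a).
Transitive: yes — every two-step R-path is closed by a direct edge.
Euclidean: no — a R e and a R d, but not e R d.
Only Euclidean fails.

Euclidean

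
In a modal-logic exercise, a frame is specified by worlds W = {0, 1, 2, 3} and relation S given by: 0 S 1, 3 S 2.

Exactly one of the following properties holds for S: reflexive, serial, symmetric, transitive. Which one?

Reflexive: no — 0 is not related to itself.
Serial: no — 1 has no S-successor.
Symmetric: no — 0 S 1 but not 1 S 0.
Transitive: yes — every two-step S-path is closed by a direct edge.
Only transitive holds.

transitive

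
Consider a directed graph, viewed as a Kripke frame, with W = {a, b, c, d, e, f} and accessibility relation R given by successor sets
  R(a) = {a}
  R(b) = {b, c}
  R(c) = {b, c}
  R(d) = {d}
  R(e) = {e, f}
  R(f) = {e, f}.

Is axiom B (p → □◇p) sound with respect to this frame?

Yes

The schema B characterises exactly the symmetric frames.
Symmetric: yes — every pair in R has its reverse in R.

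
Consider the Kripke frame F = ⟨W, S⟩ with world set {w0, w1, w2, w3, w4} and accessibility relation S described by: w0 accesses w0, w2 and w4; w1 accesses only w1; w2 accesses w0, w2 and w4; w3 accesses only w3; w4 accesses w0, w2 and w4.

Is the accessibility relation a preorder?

Yes

Reflexive: yes — every world is S-related to itself.
Transitive: yes — every two-step S-path is closed by a direct edge.
So S is a preorder.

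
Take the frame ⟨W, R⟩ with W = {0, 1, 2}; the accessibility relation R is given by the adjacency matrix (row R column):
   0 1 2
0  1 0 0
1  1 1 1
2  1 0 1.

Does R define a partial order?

Reflexive: yes — every world is R-related to itself.
Transitive: yes — every two-step R-path is closed by a direct edge.
Antisymmetric: yes — no distinct pair is related both ways.
So R is a partial order.

Yes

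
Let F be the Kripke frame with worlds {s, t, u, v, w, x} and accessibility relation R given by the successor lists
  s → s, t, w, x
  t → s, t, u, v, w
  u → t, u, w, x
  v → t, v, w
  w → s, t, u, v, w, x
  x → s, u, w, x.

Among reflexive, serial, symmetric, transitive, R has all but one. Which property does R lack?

transitive

Reflexive: yes — every world is R-related to itself.
Serial: yes — every world has a successor (e.g. s R s).
Symmetric: yes — every pair in R has its reverse in R.
Transitive: no — s R t and t R u, but not s R u.
Only transitive fails.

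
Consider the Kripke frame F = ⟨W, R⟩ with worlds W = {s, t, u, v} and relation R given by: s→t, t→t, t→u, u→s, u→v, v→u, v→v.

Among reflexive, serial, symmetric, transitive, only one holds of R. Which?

Reflexive: no — s is not related to itself.
Serial: yes — every world has a successor (e.g. s R t).
Symmetric: no — s R t but not t R s.
Transitive: no — s R t and t R u, but not s R u.
Only serial holds.

serial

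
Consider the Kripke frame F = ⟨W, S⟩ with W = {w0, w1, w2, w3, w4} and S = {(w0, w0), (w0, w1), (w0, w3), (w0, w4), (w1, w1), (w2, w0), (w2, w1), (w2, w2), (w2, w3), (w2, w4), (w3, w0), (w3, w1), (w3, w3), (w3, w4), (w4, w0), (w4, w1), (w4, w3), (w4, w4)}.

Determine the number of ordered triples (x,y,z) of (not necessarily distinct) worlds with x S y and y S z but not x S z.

0

S is transitive; there are no such tuples.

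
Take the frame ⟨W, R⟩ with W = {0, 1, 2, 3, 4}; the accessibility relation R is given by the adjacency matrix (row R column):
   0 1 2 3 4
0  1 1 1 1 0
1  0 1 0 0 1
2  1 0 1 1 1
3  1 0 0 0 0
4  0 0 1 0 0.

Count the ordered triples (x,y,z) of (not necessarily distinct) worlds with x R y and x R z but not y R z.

16

Enumerating: (0,1,0), (0,1,2), (0,1,3), (0,2,1), (0,3,1), (0,3,2), (0,3,3), (1,4,1), (1,4,4), (2,0,4), (2,3,2), (2,3,3), (2,3,4), (2,4,0), (2,4,3), (2,4,4).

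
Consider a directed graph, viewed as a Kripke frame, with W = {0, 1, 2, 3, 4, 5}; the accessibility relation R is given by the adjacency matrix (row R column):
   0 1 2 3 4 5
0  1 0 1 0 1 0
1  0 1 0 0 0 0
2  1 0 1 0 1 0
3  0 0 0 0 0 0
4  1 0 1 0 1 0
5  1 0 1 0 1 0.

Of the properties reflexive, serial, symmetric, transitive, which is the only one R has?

transitive

Reflexive: no — 3 is not related to itself.
Serial: no — 3 has no R-successor.
Symmetric: no — 5 R 0 but not 0 R 5.
Transitive: yes — every two-step R-path is closed by a direct edge.
Only transitive holds.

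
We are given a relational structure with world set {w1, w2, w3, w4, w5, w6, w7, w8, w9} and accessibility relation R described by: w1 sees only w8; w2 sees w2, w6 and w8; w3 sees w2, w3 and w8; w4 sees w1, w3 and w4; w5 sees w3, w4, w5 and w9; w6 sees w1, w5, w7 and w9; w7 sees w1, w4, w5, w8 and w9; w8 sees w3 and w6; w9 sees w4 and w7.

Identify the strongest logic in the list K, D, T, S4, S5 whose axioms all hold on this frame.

D

Serial (axiom D): yes — every world has a successor (e.g. w1 R w8).
Reflexive (axiom T): no — w1 is not related to itself.
Transitive (axiom 4): no — w1 R w8 and w8 R w3, but not w1 R w3.
Euclidean (axiom 5): no — w2 R w6 and w2 R w8, but not w6 R w8.
So F validates K, D; T would additionally require R to be reflexive. The strongest is D.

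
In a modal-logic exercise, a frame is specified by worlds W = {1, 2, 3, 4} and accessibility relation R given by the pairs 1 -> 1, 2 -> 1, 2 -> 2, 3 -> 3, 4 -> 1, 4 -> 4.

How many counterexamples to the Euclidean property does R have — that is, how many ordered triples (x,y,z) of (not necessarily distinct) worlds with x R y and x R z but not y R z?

Enumerating: (2,1,2), (4,1,4).

2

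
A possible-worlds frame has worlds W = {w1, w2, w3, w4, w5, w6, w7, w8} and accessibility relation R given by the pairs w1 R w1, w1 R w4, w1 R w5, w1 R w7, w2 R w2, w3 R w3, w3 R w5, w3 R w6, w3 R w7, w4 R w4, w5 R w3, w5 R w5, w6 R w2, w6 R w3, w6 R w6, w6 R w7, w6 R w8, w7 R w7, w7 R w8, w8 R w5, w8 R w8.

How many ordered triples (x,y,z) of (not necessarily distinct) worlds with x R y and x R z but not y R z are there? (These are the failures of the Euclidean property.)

Enumerating: (w1,w4,w1), (w1,w4,w5), (w1,w4,w7), (w1,w5,w1), (w1,w5,w4), (w1,w5,w7), (w1,w7,w1), (w1,w7,w4), (w1,w7,w5), (w3,w5,w6), (w3,w5,w7), (w3,w6,w5), … and 18 more.
Total: 30.

30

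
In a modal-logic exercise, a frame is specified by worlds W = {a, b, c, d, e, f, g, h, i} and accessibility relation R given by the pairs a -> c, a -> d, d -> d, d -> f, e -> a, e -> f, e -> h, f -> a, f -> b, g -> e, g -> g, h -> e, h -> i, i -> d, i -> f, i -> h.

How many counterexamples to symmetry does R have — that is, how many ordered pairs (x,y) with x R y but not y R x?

10

Enumerating: (a,c), (a,d), (d,f), (e,a), (e,f), (f,a), (f,b), (g,e), (i,d), (i,f).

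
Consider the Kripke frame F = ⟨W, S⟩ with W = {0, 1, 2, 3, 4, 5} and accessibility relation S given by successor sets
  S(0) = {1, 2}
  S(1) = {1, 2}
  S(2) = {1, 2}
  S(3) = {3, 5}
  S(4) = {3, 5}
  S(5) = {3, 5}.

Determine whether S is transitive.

Transitive: yes — every two-step S-path is closed by a direct edge.

Yes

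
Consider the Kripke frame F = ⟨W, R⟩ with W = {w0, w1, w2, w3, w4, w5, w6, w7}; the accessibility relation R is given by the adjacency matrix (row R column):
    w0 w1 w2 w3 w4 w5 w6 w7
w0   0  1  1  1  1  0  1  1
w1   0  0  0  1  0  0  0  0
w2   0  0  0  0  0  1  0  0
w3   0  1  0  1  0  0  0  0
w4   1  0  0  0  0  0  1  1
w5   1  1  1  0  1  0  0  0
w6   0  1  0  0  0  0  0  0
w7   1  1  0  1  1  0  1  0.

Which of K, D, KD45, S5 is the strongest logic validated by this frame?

Serial (axiom D): yes — every world has a successor (e.g. w0 R w1).
Euclidean (axiom 5): no — w0 R w1 and w0 R w2, but not w1 R w2.
Transitive (axiom 4): no — w0 R w2 and w2 R w5, but not w0 R w5.
Reflexive (axiom T): no — w0 is not related to itself.
So F validates K, D; KD45 would additionally require R to be Euclidean and transitive. The strongest is D.

D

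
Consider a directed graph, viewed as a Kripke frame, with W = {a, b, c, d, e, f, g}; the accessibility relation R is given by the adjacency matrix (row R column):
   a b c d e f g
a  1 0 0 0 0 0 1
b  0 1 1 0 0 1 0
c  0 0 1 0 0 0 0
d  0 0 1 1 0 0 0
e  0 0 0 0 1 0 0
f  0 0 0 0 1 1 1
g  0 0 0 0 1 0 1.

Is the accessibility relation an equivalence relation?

Reflexive: yes — every world is R-related to itself.
Symmetric: no — a R g but not g R a.
Transitive: no — a R g and g R e, but not a R e.
So R is not an equivalence relation.

No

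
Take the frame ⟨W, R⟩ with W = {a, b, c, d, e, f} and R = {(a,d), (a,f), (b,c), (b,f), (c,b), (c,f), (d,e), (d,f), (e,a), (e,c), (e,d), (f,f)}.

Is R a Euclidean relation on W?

Euclidean: no — a R f and a R d, but not f R d.

No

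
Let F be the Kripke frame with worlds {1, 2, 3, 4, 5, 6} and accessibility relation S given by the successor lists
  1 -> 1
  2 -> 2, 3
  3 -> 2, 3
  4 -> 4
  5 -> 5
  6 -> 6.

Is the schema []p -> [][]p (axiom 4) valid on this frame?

The schema 4 characterises exactly the transitive frames.
Transitive: yes — every two-step S-path is closed by a direct edge.

Yes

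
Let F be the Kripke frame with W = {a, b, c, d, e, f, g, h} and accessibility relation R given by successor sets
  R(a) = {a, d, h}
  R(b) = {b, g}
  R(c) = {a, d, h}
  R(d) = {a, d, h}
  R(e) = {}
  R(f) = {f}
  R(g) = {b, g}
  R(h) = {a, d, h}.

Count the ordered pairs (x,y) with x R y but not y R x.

3

Enumerating: (c,a), (c,d), (c,h).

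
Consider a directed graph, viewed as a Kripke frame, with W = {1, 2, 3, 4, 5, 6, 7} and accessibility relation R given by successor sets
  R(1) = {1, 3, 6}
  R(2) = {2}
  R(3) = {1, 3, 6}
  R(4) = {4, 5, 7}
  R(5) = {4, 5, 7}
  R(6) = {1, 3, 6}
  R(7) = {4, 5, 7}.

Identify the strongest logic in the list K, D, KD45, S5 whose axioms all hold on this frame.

Serial (axiom D): yes — every world has a successor (e.g. 1 R 1).
Euclidean (axiom 5): yes — any two successors of a common world are R-related.
Transitive (axiom 4): yes — every two-step R-path is closed by a direct edge.
Reflexive (axiom T): yes — every world is R-related to itself.
So F validates K, D, KD45, S5. The strongest is S5.

S5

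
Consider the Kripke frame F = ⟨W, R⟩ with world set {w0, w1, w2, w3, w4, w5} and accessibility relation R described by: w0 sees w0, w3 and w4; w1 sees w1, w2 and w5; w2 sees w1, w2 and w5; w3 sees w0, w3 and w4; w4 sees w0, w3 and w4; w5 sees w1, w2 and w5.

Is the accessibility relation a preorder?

Reflexive: yes — every world is R-related to itself.
Transitive: yes — every two-step R-path is closed by a direct edge.
So R is a preorder.

Yes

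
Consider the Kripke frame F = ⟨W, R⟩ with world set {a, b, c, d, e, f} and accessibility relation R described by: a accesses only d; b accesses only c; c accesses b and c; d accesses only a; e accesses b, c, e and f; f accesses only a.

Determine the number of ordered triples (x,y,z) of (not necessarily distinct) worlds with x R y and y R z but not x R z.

Enumerating: (a,d,a), (b,c,b), (d,a,d), (e,f,a), (f,a,d).

5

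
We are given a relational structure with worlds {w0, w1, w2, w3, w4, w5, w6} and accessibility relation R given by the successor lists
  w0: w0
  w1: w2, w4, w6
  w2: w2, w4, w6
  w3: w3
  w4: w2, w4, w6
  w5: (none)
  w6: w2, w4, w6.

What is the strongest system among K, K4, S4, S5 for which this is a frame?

K4

Transitive (axiom 4): yes — every two-step R-path is closed by a direct edge.
Reflexive (axiom T): no — w1 is not related to itself.
Euclidean (axiom 5): yes — any two successors of a common world are R-related.
So F validates K, K4; S4 would additionally require R to be reflexive. The strongest is K4.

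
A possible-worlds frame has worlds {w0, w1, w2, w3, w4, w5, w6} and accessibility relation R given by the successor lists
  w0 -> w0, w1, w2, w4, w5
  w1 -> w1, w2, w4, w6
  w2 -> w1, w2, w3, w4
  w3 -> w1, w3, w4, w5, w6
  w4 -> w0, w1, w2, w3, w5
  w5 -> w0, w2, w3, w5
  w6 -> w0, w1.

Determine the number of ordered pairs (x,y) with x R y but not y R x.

8

Enumerating: (w0,w1), (w0,w2), (w2,w3), (w3,w1), (w3,w6), (w4,w5), (w5,w2), (w6,w0).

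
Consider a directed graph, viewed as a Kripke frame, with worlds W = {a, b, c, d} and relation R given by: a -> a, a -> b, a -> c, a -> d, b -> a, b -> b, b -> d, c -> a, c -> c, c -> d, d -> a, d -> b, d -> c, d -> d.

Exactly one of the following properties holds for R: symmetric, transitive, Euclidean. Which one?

symmetric

Symmetric: yes — every pair in R has its reverse in R.
Transitive: no — b R a and a R c, but not b R c.
Euclidean: no — a R b and a R c, but not b R c.
Only symmetric holds.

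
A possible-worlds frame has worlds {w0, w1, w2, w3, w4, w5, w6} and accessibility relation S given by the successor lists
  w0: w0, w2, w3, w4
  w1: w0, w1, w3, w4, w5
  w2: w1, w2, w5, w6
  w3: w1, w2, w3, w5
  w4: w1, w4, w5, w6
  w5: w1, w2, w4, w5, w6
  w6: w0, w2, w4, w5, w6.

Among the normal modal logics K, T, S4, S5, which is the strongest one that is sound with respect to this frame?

Reflexive (axiom T): yes — every world is S-related to itself.
Transitive (axiom 4): no — w0 S w2 and w2 S w1, but not w0 S w1.
Euclidean (axiom 5): no — w0 S w2 and w0 S w3, but not w2 S w3.
So F validates K, T; S4 would additionally require S to be transitive. The strongest is T.

T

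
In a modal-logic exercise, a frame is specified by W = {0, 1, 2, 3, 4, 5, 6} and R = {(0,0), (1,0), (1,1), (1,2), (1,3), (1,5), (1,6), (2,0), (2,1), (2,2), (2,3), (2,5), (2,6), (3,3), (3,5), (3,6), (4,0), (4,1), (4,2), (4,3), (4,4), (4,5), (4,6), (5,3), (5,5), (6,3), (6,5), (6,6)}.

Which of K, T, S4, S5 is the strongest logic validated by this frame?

Reflexive (axiom T): yes — every world is R-related to itself.
Transitive (axiom 4): no — 5 R 3 and 3 R 6, but not 5 R 6.
Euclidean (axiom 5): no — 1 R 0 and 1 R 2, but not 0 R 2.
So F validates K, T; S4 would additionally require R to be transitive. The strongest is T.

T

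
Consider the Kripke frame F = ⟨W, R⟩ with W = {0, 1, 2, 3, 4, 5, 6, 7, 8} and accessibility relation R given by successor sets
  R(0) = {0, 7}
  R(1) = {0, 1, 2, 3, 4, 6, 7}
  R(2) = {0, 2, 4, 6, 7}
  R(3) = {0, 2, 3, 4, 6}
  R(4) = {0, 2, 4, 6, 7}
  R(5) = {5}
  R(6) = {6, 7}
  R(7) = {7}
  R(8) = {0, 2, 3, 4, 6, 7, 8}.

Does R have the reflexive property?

Reflexive: yes — every world is R-related to itself.

Yes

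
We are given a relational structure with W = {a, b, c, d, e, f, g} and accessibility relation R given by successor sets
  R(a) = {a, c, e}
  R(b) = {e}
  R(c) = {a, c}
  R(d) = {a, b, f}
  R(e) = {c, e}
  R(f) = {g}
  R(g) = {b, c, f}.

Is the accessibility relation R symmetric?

Symmetric: no — a R e but not e R a.

No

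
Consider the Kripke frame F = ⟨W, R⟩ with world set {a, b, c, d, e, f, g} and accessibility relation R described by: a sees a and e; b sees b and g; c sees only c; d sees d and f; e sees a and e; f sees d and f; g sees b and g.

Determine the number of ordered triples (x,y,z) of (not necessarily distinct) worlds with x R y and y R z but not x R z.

R is transitive; there are no such tuples.

0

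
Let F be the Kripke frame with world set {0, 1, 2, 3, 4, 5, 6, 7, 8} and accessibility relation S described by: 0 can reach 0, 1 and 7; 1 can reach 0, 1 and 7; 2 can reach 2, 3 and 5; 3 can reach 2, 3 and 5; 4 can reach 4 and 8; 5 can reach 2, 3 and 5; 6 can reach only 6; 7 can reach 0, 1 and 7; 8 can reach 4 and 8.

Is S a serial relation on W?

Serial: yes — every world has a successor (e.g. 0 S 0).

Yes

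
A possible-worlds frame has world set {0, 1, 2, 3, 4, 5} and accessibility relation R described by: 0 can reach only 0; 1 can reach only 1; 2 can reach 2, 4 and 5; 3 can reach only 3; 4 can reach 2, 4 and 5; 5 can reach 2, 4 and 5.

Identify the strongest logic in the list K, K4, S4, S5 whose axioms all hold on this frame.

Transitive (axiom 4): yes — every two-step R-path is closed by a direct edge.
Reflexive (axiom T): yes — every world is R-related to itself.
Euclidean (axiom 5): yes — any two successors of a common world are R-related.
So F validates K, K4, S4, S5. The strongest is S5.

S5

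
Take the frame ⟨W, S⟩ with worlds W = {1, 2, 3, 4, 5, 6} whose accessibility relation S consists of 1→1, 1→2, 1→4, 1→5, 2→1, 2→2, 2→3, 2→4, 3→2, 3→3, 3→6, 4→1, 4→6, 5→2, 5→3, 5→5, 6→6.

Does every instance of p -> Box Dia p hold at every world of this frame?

Axiom B corresponds to the accessibility relation being symmetric.
Symmetric: no — 1 S 5 but not 5 S 1.

No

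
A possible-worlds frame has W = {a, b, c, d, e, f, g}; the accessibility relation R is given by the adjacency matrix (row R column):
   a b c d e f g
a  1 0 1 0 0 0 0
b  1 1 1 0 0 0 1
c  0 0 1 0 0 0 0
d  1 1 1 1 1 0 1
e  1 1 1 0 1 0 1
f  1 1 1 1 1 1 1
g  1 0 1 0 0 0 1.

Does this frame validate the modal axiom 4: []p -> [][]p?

The schema 4 characterises exactly the transitive frames.
Transitive: yes — every two-step R-path is closed by a direct edge.

Yes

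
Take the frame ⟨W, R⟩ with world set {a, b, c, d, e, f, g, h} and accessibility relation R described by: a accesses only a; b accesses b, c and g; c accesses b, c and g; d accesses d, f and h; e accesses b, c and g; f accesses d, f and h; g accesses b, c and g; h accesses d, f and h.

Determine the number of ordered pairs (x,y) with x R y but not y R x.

Enumerating: (e,b), (e,c), (e,g).

3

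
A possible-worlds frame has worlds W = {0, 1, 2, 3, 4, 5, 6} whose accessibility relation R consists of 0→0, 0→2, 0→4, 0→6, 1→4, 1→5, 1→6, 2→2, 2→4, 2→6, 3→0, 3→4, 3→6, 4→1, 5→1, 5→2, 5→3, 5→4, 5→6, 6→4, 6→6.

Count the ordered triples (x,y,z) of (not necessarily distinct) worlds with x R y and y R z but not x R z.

14

Enumerating: (0,4,1), (1,4,1), (1,5,1), (1,5,2), (1,5,3), (2,4,1), (3,0,2), (3,4,1), (4,1,4), (4,1,5), (4,1,6), (5,1,5), (5,3,0), (6,4,1).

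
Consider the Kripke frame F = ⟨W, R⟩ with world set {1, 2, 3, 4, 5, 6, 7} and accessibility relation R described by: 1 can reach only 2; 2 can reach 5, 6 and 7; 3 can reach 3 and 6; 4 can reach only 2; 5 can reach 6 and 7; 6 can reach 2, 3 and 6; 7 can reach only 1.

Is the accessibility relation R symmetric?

No

Symmetric: no — 1 R 2 but not 2 R 1.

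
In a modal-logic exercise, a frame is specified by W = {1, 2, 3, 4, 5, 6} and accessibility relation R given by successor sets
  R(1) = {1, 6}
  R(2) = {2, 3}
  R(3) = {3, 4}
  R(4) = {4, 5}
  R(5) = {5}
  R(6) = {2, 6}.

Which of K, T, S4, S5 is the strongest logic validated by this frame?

T

Reflexive (axiom T): yes — every world is R-related to itself.
Transitive (axiom 4): no — 1 R 6 and 6 R 2, but not 1 R 2.
Euclidean (axiom 5): no — 1 R 6 and 1 R 1, but not 6 R 1.
So F validates K, T; S4 would additionally require R to be transitive. The strongest is T.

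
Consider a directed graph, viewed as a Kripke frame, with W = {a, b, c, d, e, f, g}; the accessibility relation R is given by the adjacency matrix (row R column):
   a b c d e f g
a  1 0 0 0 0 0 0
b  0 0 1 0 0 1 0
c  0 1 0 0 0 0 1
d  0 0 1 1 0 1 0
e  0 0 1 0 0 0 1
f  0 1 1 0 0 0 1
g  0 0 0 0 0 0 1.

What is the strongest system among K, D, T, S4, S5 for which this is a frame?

D

Serial (axiom D): yes — every world has a successor (e.g. a R a).
Reflexive (axiom T): no — b is not related to itself.
Transitive (axiom 4): no — b R c and c R g, but not b R g.
Euclidean (axiom 5): no — b R c and b R f, but not c R f.
So F validates K, D; T would additionally require R to be reflexive. The strongest is D.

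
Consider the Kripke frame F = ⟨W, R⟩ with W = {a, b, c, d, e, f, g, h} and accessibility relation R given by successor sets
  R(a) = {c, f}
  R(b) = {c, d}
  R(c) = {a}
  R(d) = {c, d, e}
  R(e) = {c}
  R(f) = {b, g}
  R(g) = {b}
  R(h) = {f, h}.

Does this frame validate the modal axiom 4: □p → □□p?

No

The schema 4 characterises exactly the transitive frames.
Transitive: no — a R f and f R b, but not a R b.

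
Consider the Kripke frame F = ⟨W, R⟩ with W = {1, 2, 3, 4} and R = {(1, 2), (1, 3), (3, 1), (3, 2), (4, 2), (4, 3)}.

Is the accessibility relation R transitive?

No

Transitive: no — 4 R 3 and 3 R 1, but not 4 R 1.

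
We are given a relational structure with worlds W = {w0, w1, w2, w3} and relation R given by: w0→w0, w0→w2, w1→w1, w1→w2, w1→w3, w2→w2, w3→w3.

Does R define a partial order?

Yes

Reflexive: yes — every world is R-related to itself.
Transitive: yes — every two-step R-path is closed by a direct edge.
Antisymmetric: yes — no distinct pair is related both ways.
So R is a partial order.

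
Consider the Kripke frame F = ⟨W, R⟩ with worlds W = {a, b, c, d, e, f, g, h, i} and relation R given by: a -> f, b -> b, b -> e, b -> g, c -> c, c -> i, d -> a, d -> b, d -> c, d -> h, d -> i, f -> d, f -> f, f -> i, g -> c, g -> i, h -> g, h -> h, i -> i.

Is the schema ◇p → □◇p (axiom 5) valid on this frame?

The schema 5 characterises exactly the Euclidean frames.
Euclidean: no — b R e and b R g, but not e R g.

No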